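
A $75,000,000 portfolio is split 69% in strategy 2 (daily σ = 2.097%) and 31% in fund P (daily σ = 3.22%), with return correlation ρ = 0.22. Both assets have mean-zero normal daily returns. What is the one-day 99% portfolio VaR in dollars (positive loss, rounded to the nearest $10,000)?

$3,370,000

σ_p² = 0.69²·2.097² + 0.31²·3.22² + 2·0.22·0.69·0.31·2.097·3.22 = 3.7255 (%²).
σ_p = √3.7255 = 1.930%.
At 99%, z = 2.326.
VaR = 2.326 × 1.930% = 4.489%; on $75,000,000 that is $3,366,750.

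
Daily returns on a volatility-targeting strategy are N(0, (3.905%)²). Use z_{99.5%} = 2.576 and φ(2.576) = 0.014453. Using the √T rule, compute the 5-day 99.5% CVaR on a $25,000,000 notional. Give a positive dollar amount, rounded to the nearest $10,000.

$6,310,000

σ_{5d} = 3.905% × √5 = 8.732%.
ES multiplier = φ(z)/(1−α) = 0.014453/0.005 = 2.891.
ES = 8.732% × 2.891 = 25.244%; on $25,000,000: $6,311,000.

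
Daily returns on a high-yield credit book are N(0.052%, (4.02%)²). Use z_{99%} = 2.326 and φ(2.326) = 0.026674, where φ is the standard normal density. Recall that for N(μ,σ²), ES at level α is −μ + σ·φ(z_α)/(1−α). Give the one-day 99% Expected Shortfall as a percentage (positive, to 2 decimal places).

Tail multiplier: φ(z)/(1−α) = 0.026674 / 0.01 = 2.667.
ES = −(0.052%) + 4.02% × 2.667 = 10.669%.

10.67%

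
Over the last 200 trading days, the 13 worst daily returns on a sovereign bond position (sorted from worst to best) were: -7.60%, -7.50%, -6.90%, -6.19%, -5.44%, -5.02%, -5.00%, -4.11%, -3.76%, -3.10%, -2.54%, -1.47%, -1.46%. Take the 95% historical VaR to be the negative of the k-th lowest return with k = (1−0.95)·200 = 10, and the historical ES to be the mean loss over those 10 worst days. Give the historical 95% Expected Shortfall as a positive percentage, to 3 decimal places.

The 10 worst returns sum to -54.62%.
ES = −(-54.62%) / 10 = 5.462%.

5.462%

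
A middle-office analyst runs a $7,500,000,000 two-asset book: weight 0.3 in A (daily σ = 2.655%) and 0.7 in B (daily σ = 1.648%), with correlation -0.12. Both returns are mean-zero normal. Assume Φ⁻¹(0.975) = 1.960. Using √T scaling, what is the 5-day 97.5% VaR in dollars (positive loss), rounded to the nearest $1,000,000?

σ_p = √(0.3²·2.655² + 0.7²·1.648² + 2·-0.12·0.3·0.7·2.655·1.648) = 1.321%.
σ_{5d} = 1.321% × √5 = 2.954%.
VaR = 1.960 × 2.954% = 5.790%; on $7,500,000,000 that is $434,250,000.

$434,000,000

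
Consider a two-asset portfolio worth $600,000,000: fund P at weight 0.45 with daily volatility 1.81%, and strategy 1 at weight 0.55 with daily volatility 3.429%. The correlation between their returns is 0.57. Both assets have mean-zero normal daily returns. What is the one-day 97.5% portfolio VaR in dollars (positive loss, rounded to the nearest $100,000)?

σ_p² = 0.45²·1.81² + 0.55²·3.429² + 2·0.57·0.45·0.55·1.81·3.429 = 5.9714 (%²).
σ_p = √5.9714 = 2.444%.
At 97.5%, z = 1.960.
VaR = 1.960 × 2.444% = 4.790%; on $600,000,000 that is $28,740,000.

$28,700,000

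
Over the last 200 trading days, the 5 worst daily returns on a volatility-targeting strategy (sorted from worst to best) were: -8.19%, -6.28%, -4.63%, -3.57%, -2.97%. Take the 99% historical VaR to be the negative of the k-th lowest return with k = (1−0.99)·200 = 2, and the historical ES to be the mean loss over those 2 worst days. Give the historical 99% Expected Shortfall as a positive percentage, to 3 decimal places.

The 2 worst returns sum to -14.47%.
ES = −(-14.47%) / 2 = 7.235%.

7.235%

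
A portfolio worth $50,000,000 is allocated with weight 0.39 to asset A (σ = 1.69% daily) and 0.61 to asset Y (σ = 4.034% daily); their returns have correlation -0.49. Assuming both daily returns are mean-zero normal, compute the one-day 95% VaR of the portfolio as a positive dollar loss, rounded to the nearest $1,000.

σ_p² = 0.39²·1.69² + 0.61²·4.034² + 2·-0.49·0.39·0.61·1.69·4.034 = 4.9002 (%²).
σ_p = √4.9002 = 2.214%.
At 95%, z = 1.645.
VaR = 1.645 × 2.214% = 3.642%; on $50,000,000 that is $1,821,000.

$1,821,000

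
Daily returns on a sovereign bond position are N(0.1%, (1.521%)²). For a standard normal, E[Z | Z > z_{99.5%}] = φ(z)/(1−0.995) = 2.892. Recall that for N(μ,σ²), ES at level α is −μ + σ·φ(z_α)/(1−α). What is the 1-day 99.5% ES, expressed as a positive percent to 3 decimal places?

4.299%

ES = −(0.1%) + 1.521% × 2.892 = 4.299%.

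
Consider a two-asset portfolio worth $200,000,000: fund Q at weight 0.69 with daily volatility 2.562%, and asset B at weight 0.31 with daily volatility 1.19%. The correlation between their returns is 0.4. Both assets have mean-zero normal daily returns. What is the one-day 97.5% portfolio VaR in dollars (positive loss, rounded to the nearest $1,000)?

$7,624,000

σ_p² = 0.69²·2.562² + 0.31²·1.19² + 2·0.4·0.69·0.31·2.562·1.19 = 3.7828 (%²).
σ_p = √3.7828 = 1.945%.
At 97.5%, z = 1.960.
VaR = 1.960 × 1.945% = 3.812%; on $200,000,000 that is $7,624,000.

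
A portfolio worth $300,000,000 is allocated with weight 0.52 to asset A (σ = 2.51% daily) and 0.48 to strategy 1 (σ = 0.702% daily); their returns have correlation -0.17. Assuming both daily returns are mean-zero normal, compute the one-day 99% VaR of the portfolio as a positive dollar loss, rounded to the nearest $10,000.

$9,010,000

σ_p² = 0.52²·2.51² + 0.48²·0.702² + 2·-0.17·0.52·0.48·2.51·0.702 = 1.6676 (%²).
σ_p = √1.6676 = 1.291%.
At 99%, z = 2.326.
VaR = 2.326 × 1.291% = 3.003%; on $300,000,000 that is $9,009,000.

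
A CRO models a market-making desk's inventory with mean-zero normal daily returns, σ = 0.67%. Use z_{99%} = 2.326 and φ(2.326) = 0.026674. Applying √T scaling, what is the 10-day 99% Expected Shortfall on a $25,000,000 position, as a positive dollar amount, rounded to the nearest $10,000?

$1,410,000

σ_{10d} = 0.67% × √10 = 2.119%.
ES multiplier = φ(z)/(1−α) = 0.026674/0.01 = 2.667.
ES = 2.119% × 2.667 = 5.651%; on $25,000,000: $1,412,750.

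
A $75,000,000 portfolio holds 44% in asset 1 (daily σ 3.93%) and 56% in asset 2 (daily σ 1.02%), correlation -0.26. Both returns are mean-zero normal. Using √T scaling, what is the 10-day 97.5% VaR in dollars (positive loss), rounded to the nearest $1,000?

$7,782,000

σ_p = √(0.44²·3.93² + 0.56²·1.02² + 2·-0.26·0.44·0.56·3.93·1.02) = 1.674%.
σ_{10d} = 1.674% × √10 = 5.294%.
z(97.5%) = 1.960.
VaR = 1.960 × 5.294% = 10.376%; on $75,000,000 that is $7,782,000.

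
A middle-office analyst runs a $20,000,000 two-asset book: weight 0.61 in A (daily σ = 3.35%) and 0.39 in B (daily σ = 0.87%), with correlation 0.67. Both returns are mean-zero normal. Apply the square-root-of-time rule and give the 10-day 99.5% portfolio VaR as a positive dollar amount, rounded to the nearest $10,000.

$3,720,000

σ_p = √(0.61²·3.35² + 0.39²·0.87² + 2·0.67·0.61·0.39·3.35·0.87) = 2.285%.
σ_{10d} = 2.285% × √10 = 7.226%.
z(99.5%) = 2.576.
VaR = 2.576 × 7.226% = 18.614%; on $20,000,000 that is $3,722,800.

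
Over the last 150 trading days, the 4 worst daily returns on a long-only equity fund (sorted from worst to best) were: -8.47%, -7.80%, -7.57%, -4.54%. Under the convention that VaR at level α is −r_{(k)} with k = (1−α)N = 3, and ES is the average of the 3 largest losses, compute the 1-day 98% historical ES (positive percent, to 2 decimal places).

7.95%

The 3 worst returns sum to -23.84%.
ES = −(-23.84%) / 3 = 7.9466…% ≈ 7.95%.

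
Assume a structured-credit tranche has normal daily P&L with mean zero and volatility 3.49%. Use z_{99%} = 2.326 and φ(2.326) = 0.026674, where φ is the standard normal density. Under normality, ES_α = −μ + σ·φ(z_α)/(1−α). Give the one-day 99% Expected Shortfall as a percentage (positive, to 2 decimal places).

9.31%

Tail multiplier: φ(z)/(1−α) = 0.026674 / 0.01 = 2.667.
ES = 3.49% × 2.667 = 9.308%.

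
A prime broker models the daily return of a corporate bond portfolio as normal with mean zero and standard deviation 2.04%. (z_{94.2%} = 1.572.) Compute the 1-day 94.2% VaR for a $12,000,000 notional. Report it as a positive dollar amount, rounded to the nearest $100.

VaR = z·σ = 1.572 × 2.04% = 3.207%.
On $12,000,000: 0.03207 × $12,000,000 = $384,840.

$384,800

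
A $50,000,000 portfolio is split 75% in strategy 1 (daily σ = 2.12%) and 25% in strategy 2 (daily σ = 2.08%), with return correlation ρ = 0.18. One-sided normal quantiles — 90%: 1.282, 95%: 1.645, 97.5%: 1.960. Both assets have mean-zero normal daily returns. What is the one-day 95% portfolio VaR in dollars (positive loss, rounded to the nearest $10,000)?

$1,450,000

σ_p² = 0.75²·2.12² + 0.25²·2.08² + 2·0.18·0.75·0.25·2.12·2.08 = 3.0961 (%²).
σ_p = √3.0961 = 1.760%.
VaR = 1.645 × 1.760% = 2.895%; on $50,000,000 that is $1,447,500.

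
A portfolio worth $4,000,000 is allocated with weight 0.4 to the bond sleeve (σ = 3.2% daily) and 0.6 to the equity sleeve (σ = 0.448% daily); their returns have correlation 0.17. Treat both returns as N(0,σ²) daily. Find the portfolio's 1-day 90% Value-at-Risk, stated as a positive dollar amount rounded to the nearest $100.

$69,300

σ_p² = 0.4²·3.2² + 0.6²·0.448² + 2·0.17·0.4·0.6·3.2·0.448 = 1.8276 (%²).
σ_p = √1.8276 = 1.352%.
At 90%, z = 1.282.
VaR = 1.282 × 1.352% = 1.733%; on $4,000,000 that is $69,320.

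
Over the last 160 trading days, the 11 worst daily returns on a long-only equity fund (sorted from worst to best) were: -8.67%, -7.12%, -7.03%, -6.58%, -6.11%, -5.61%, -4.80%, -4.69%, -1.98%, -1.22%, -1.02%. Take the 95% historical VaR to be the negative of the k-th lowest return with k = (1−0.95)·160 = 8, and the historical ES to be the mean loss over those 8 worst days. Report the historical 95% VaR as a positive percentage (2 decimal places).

4.69%

k = 8; the 8th lowest return is -4.69%, so VaR = 4.69%.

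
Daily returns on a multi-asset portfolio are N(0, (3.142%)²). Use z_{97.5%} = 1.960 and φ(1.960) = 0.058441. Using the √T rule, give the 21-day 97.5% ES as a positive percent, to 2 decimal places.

σ_{21d} = 3.142% × √21 = 14.398%.
ES multiplier = φ(z)/(1−α) = 0.058441/0.025 = 2.338.
ES = 14.398% × 2.338 = 33.663%.

33.66%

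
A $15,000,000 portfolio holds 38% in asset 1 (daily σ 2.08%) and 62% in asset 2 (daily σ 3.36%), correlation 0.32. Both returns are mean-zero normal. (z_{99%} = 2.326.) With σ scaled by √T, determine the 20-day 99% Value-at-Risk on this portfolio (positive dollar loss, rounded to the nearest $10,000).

σ_p = √(0.38²·2.08² + 0.62²·3.36² + 2·0.32·0.38·0.62·2.08·3.36) = 2.453%.
σ_{20d} = 2.453% × √20 = 10.970%.
VaR = 2.326 × 10.970% = 25.516%; on $15,000,000 that is $3,827,400.

$3,830,000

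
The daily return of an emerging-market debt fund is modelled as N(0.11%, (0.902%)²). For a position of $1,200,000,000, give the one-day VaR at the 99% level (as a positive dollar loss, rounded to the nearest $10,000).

At 99% one-sided, z = 2.326.
VaR = −μ + z·σ = −(0.11%) + 2.326 × 0.902% = 1.988%.
On $1,200,000,000: 0.01988 × $1,200,000,000 = $23,856,000.

$23,860,000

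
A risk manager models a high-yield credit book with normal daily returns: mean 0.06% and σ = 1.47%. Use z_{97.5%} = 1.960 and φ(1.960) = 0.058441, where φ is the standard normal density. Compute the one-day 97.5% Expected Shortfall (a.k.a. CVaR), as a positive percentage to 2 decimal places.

Tail multiplier: φ(z)/(1−α) = 0.058441 / 0.025 = 2.338.
ES = −(0.06%) + 1.47% × 2.338 = 3.377%.

3.38%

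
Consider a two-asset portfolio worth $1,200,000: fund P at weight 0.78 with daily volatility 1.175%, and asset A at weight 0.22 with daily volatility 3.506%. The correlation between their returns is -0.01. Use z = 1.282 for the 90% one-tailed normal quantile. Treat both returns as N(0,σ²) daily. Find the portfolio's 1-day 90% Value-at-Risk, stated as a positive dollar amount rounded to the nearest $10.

σ_p² = 0.78²·1.175² + 0.22²·3.506² + 2·-0.01·0.78·0.22·1.175·3.506 = 1.4208 (%²).
σ_p = √1.4208 = 1.192%.
VaR = 1.282 × 1.192% = 1.528%; on $1,200,000 that is $18,336.

$18,340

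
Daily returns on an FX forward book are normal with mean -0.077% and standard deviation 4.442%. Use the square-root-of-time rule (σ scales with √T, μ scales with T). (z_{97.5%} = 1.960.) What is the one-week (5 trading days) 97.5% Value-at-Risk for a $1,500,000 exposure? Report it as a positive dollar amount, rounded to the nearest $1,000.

$298,000

σ_{5d} = 4.442% × √5 = 9.933%; μ_{5d} = 5 × -0.077% = -0.385%.
VaR = −(-0.385%) + 1.960 × 9.933% = 19.854%.
On $1,500,000: 0.19854 × $1,500,000 = $297,810.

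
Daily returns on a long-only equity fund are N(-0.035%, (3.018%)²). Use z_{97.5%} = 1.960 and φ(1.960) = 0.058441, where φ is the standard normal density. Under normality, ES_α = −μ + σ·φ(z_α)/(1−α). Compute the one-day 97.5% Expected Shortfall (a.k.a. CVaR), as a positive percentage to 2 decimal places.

Tail multiplier: φ(z)/(1−α) = 0.058441 / 0.025 = 2.338.
ES = −(-0.035%) + 3.018% × 2.338 = 7.091%.

7.09%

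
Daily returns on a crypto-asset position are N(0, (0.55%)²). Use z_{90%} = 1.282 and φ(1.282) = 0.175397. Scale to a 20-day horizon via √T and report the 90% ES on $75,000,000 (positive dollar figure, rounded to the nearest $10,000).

σ_{20d} = 0.55% × √20 = 2.460%.
ES multiplier = φ(z)/(1−α) = 0.175397/0.1 = 1.754.
ES = 2.460% × 1.754 = 4.315%; on $75,000,000: $3,236,250.

$3,240,000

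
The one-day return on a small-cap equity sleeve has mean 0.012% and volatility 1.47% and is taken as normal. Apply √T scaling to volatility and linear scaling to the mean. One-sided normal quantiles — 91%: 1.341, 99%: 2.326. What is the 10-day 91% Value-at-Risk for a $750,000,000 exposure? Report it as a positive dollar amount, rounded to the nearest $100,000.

σ_{10d} = 1.47% × √10 = 4.649%; μ_{10d} = 10 × 0.012% = 0.120%.
VaR = −(0.120%) + 1.341 × 4.649% = 6.114%.
On $750,000,000: 0.06114 × $750,000,000 = $45,855,000.

$45,900,000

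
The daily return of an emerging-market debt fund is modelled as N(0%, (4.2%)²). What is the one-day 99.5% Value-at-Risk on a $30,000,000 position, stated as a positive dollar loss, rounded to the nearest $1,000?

At 99.5% one-sided, z = 2.576.
VaR = z·σ = 2.576 × 4.2% = 10.819%.
On $30,000,000: 0.10819 × $30,000,000 = $3,245,700.

$3,246,000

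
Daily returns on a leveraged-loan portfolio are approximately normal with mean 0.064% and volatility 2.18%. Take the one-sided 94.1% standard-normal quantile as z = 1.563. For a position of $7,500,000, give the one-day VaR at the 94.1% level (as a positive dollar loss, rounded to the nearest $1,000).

$251,000

VaR = −μ + z·σ = −(0.064%) + 1.563 × 2.18% = 3.343%.
On $7,500,000: 0.03343 × $7,500,000 = $250,725.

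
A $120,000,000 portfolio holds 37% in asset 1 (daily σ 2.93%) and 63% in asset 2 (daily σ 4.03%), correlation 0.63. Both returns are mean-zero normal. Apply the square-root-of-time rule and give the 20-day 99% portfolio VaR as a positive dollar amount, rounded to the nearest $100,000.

$41,600,000

σ_p = √(0.37²·2.93² + 0.63²·4.03² + 2·0.63·0.37·0.63·2.93·4.03) = 3.330%.
σ_{20d} = 3.330% × √20 = 14.892%.
z(99%) = 2.326.
VaR = 2.326 × 14.892% = 34.639%; on $120,000,000 that is $41,566,800.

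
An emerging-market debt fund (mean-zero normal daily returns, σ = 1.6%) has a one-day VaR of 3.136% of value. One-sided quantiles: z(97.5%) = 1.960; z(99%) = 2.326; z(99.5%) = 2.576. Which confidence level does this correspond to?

Implied z = VaR/σ = 3.136 / 1.6 = 1.960.
This matches z(97.5%) = 1.960.

97.5%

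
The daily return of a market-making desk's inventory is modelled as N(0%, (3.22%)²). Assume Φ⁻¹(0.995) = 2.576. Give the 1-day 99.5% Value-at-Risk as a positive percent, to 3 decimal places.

VaR = z·σ = 2.576 × 3.22% = 8.295%.

8.295%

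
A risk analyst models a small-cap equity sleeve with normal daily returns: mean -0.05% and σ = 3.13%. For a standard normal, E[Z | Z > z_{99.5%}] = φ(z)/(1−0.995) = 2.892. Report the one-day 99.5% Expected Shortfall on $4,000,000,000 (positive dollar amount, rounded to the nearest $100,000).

$364,100,000

ES = −(-0.05%) + 3.13% × 2.892 = 9.102%.
On $4,000,000,000: 0.09102 × $4,000,000,000 = $364,080,000.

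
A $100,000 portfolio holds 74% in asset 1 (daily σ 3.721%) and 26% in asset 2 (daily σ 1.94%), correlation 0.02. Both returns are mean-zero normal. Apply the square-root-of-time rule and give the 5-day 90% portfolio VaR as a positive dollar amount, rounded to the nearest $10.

σ_p = √(0.74²·3.721² + 0.26²·1.94² + 2·0.02·0.74·0.26·3.721·1.94) = 2.809%.
σ_{5d} = 2.809% × √5 = 6.281%.
z(90%) = 1.282.
VaR = 1.282 × 6.281% = 8.052%; on $100,000 that is $8,052.

$8,050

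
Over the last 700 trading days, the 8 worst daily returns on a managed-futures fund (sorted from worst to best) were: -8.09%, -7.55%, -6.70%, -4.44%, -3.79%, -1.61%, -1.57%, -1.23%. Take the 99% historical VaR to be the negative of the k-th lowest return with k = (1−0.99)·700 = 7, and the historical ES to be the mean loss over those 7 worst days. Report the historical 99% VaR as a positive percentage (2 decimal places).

k = 7; the 7th lowest return is -1.57%, so VaR = 1.57%.

1.57%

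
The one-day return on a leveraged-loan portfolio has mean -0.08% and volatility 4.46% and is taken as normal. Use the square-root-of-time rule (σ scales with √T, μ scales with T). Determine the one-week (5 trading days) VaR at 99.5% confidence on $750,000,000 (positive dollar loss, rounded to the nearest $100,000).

$195,700,000

At 99.5%, z = 2.576.
σ_{5d} = 4.46% × √5 = 9.973%; μ_{5d} = 5 × -0.08% = -0.400%.
VaR = −(-0.400%) + 2.576 × 9.973% = 26.090%.
On $750,000,000: 0.26090 × $750,000,000 = $195,675,000.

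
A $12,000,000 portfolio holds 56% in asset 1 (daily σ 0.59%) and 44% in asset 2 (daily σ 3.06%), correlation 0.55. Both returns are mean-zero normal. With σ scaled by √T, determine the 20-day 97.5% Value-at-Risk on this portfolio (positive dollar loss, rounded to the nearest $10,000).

$1,630,000

σ_p = √(0.56²·0.59² + 0.44²·3.06² + 2·0.55·0.56·0.44·0.59·3.06) = 1.553%.
σ_{20d} = 1.553% × √20 = 6.945%.
z(97.5%) = 1.960.
VaR = 1.960 × 6.945% = 13.612%; on $12,000,000 that is $1,633,440.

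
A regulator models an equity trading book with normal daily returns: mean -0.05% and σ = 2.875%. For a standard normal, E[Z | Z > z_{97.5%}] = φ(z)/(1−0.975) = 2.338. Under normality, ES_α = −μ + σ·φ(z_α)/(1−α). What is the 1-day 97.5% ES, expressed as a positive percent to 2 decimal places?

ES = −(-0.05%) + 2.875% × 2.338 = 6.772%.

6.77%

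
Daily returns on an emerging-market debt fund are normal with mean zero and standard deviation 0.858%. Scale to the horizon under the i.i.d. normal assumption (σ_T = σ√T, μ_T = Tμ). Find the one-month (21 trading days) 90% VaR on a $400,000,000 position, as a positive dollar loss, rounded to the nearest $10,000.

$20,160,000

At 90%, z = 1.282.
σ_{21d} = 0.858% × √21 = 3.932%.
VaR = 1.282 × 3.932% = 5.041%.
On $400,000,000: 0.05041 × $400,000,000 = $20,164,000.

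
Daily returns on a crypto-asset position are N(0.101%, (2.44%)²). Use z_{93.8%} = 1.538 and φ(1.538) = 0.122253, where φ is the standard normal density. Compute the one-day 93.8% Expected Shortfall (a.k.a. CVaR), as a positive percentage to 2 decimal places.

Tail multiplier: φ(z)/(1−α) = 0.122253 / 0.062 = 1.972.
ES = −(0.101%) + 2.44% × 1.972 = 4.711%.

4.71%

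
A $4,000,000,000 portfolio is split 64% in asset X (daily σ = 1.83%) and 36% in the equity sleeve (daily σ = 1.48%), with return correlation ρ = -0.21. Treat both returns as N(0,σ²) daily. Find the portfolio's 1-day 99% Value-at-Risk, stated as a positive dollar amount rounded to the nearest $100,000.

σ_p² = 0.64²·1.83² + 0.36²·1.48² + 2·-0.21·0.64·0.36·1.83·1.48 = 1.3935 (%²).
σ_p = √1.3935 = 1.180%.
At 99%, z = 2.326.
VaR = 2.326 × 1.180% = 2.745%; on $4,000,000,000 that is $109,800,000.

$109,800,000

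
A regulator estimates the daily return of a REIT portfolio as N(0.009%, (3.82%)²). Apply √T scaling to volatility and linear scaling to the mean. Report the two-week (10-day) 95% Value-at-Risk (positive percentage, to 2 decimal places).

At 95%, z = 1.645.
σ_{10d} = 3.82% × √10 = 12.080%; μ_{10d} = 10 × 0.009% = 0.090%.
VaR = −(0.090%) + 1.645 × 12.080% = 19.782%.

19.78%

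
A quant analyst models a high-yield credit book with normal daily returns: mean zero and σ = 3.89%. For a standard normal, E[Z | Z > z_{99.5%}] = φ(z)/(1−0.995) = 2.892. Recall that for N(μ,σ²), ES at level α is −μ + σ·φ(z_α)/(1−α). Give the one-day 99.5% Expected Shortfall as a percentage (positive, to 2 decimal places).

ES = 3.89% × 2.892 = 11.250%.

11.25%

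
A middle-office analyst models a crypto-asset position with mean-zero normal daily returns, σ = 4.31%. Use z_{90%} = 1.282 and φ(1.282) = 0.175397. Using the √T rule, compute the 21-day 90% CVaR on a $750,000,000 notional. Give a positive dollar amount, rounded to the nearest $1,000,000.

σ_{21d} = 4.31% × √21 = 19.751%.
ES multiplier = φ(z)/(1−α) = 0.175397/0.1 = 1.754.
ES = 19.751% × 1.754 = 34.643%; on $750,000,000: $259,822,500.

$260,000,000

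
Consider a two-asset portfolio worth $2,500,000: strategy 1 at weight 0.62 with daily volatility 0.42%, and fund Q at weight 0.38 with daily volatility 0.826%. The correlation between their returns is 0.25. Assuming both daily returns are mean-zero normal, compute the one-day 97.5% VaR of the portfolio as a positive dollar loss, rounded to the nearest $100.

σ_p² = 0.62²·0.42² + 0.38²·0.826² + 2·0.25·0.62·0.38·0.42·0.826 = 0.2072 (%²).
σ_p = √0.2072 = 0.455%.
At 97.5%, z = 1.960.
VaR = 1.960 × 0.455% = 0.892%; on $2,500,000 that is $22,300.

$22,300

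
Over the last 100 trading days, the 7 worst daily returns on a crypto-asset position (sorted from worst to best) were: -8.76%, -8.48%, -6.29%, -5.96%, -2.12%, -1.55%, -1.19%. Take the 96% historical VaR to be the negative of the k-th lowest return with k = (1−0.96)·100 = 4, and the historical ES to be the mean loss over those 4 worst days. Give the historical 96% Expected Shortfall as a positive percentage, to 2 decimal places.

The 4 worst returns sum to -29.49%.
ES = −(-29.49%) / 4 = 7.3725% ≈ 7.37%.

7.37%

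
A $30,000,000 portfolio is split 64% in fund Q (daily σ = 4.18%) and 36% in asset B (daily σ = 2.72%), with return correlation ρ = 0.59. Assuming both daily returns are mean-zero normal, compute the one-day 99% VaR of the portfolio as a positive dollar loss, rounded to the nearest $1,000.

σ_p² = 0.64²·4.18² + 0.36²·2.72² + 2·0.59·0.64·0.36·4.18·2.72 = 11.2066 (%²).
σ_p = √11.2066 = 3.348%.
At 99%, z = 2.326.
VaR = 2.326 × 3.348% = 7.787%; on $30,000,000 that is $2,336,100.

$2,336,000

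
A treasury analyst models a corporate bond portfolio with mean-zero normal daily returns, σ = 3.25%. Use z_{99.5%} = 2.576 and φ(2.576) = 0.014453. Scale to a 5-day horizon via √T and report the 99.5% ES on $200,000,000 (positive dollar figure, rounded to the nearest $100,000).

$42,000,000

σ_{5d} = 3.25% × √5 = 7.267%.
ES multiplier = φ(z)/(1−α) = 0.014453/0.005 = 2.891.
ES = 7.267% × 2.891 = 21.009%; on $200,000,000: $42,018,000.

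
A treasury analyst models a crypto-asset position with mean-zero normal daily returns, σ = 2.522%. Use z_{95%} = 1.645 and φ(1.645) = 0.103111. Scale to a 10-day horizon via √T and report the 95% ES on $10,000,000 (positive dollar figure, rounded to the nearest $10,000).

σ_{10d} = 2.522% × √10 = 7.975%.
ES multiplier = φ(z)/(1−α) = 0.103111/0.05 = 2.062.
ES = 7.975% × 2.062 = 16.444%; on $10,000,000: $1,644,400.

$1,640,000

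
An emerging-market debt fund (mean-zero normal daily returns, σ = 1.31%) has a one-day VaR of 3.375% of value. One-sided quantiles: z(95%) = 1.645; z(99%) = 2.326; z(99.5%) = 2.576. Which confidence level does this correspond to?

Implied z = VaR/σ = 3.375 / 1.31 = 2.576.
This matches z(99.5%) = 2.576.

99.5%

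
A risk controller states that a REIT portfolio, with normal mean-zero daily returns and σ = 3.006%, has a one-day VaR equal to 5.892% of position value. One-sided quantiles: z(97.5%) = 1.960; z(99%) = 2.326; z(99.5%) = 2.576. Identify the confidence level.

Implied z = VaR/σ = 5.892 / 3.006 = 1.960.
This matches z(97.5%) = 1.960.

97.5%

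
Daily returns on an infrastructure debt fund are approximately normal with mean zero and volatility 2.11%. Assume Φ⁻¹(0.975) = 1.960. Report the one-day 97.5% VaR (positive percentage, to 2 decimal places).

VaR = z·σ = 1.960 × 2.11% = 4.136%.

4.14%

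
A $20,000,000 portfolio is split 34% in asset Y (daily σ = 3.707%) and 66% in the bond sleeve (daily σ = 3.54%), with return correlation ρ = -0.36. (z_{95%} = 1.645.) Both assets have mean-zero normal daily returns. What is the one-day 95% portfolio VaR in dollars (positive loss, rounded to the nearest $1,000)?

$730,000

σ_p² = 0.34²·3.707² + 0.66²·3.54² + 2·-0.36·0.34·0.66·3.707·3.54 = 4.9271 (%²).
σ_p = √4.9271 = 2.220%.
VaR = 1.645 × 2.220% = 3.652%; on $20,000,000 that is $730,400.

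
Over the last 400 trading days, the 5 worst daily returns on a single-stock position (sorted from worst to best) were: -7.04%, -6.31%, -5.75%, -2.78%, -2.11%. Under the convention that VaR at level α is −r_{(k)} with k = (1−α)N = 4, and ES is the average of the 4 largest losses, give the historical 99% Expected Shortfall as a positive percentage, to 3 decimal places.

The 4 worst returns sum to -21.88%.
ES = −(-21.88%) / 4 = 5.47% ≈ 5.470%.

5.470%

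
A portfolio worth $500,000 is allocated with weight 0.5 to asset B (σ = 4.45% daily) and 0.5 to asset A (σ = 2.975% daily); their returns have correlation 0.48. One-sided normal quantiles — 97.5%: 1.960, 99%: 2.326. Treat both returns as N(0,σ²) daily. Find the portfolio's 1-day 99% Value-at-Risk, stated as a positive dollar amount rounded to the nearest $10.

σ_p² = 0.5²·4.45² + 0.5²·2.975² + 2·0.48·0.5·0.5·4.45·2.975 = 10.3406 (%²).
σ_p = √10.3406 = 3.216%.
VaR = 2.326 × 3.216% = 7.480%; on $500,000 that is $37,400.

$37,400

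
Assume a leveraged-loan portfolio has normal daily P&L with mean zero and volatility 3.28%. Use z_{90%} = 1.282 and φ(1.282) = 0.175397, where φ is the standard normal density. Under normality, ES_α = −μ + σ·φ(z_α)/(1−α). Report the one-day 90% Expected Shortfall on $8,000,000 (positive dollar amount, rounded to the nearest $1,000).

$460,000

Tail multiplier: φ(z)/(1−α) = 0.175397 / 0.1 = 1.754.
ES = 3.28% × 1.754 = 5.753%.
On $8,000,000: 0.05753 × $8,000,000 = $460,240.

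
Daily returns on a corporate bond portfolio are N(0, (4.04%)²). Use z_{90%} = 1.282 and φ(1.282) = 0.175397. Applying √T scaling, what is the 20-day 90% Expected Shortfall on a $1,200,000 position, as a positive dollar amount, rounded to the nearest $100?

$380,300

σ_{20d} = 4.04% × √20 = 18.067%.
ES multiplier = φ(z)/(1−α) = 0.175397/0.1 = 1.754.
ES = 18.067% × 1.754 = 31.690%; on $1,200,000: $380,280.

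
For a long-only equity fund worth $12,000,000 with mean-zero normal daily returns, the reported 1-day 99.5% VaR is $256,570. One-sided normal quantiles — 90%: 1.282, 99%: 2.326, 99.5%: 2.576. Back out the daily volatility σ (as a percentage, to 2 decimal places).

VaR as a fraction: $256,570 / $12,000,000 = 2.138%.
σ = VaR / z = 2.138% / 2.576 = 0.830%.

0.83%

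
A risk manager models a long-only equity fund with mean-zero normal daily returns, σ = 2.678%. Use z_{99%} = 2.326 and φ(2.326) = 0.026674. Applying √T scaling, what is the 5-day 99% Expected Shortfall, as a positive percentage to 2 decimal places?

σ_{5d} = 2.678% × √5 = 5.988%.
ES multiplier = φ(z)/(1−α) = 0.026674/0.01 = 2.667.
ES = 5.988% × 2.667 = 15.970%.

15.97%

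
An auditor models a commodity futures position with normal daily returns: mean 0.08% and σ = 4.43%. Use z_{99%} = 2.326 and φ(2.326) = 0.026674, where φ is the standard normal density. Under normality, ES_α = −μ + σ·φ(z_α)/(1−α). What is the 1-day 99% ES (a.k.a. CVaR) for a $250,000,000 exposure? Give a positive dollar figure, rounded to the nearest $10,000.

Tail multiplier: φ(z)/(1−α) = 0.026674 / 0.01 = 2.667.
ES = −(0.08%) + 4.43% × 2.667 = 11.735%.
On $250,000,000: 0.11735 × $250,000,000 = $29,337,500.

$29,340,000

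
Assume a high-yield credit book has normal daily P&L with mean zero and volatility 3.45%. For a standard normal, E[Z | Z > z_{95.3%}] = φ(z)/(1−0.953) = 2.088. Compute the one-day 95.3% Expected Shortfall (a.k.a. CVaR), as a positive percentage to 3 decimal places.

7.204%

ES = 3.45% × 2.088 = 7.204%.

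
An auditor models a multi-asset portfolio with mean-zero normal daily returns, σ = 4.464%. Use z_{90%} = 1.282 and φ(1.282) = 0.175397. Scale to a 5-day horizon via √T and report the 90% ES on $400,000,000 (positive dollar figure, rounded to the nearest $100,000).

$70,000,000

σ_{5d} = 4.464% × √5 = 9.982%.
ES multiplier = φ(z)/(1−α) = 0.175397/0.1 = 1.754.
ES = 9.982% × 1.754 = 17.508%; on $400,000,000: $70,032,000.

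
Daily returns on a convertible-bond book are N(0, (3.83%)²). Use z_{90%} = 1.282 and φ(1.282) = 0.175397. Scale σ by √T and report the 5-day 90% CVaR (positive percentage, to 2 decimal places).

σ_{5d} = 3.83% × √5 = 8.564%.
ES multiplier = φ(z)/(1−α) = 0.175397/0.1 = 1.754.
ES = 8.564% × 1.754 = 15.021%.

15.02%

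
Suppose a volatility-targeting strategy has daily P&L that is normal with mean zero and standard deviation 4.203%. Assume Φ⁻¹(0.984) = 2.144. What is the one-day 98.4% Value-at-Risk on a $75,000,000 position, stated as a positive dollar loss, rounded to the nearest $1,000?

VaR = z·σ = 2.144 × 4.203% = 9.011%.
On $75,000,000: 0.09011 × $75,000,000 = $6,758,250.

$6,758,000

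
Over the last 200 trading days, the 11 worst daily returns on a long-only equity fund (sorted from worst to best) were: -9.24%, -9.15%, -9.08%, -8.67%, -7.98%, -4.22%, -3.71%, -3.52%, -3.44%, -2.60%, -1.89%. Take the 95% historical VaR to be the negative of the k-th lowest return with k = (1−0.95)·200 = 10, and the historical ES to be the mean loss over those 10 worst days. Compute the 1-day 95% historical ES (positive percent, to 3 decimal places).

The 10 worst returns sum to -61.61%.
ES = −(-61.61%) / 10 = 6.161%.

6.161%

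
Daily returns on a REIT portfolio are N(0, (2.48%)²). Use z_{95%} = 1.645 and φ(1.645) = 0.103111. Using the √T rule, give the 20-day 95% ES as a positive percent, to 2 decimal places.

σ_{20d} = 2.48% × √20 = 11.091%.
ES multiplier = φ(z)/(1−α) = 0.103111/0.05 = 2.062.
ES = 11.091% × 2.062 = 22.870%.

22.87%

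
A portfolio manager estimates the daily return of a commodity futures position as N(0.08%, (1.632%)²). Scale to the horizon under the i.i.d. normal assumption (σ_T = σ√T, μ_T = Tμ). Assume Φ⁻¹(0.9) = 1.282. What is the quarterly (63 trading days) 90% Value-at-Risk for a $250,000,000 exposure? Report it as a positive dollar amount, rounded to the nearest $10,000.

σ_{63d} = 1.632% × √63 = 12.954%; μ_{63d} = 63 × 0.08% = 5.040%.
VaR = −(5.040%) + 1.282 × 12.954% = 11.567%.
On $250,000,000: 0.11567 × $250,000,000 = $28,917,500.

$28,920,000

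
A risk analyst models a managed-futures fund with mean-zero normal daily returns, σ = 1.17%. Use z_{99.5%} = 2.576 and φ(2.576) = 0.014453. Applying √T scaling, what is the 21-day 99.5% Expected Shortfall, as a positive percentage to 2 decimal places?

15.50%

σ_{21d} = 1.17% × √21 = 5.362%.
ES multiplier = φ(z)/(1−α) = 0.014453/0.005 = 2.891.
ES = 5.362% × 2.891 = 15.502%.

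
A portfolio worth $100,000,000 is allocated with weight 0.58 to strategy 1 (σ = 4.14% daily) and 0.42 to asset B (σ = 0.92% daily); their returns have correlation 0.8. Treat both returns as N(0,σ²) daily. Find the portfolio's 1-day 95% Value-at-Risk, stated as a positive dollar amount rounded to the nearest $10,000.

$4,470,000

σ_p² = 0.58²·4.14² + 0.42²·0.92² + 2·0.8·0.58·0.42·4.14·0.92 = 7.3996 (%²).
σ_p = √7.3996 = 2.720%.
At 95%, z = 1.645.
VaR = 1.645 × 2.720% = 4.474%; on $100,000,000 that is $4,474,000.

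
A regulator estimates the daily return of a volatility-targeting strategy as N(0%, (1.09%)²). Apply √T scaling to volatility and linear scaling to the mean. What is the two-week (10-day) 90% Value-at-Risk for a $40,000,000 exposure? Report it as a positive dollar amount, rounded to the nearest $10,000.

$1,770,000

At 90%, z = 1.282.
σ_{10d} = 1.09% × √10 = 3.447%.
VaR = 1.282 × 3.447% = 4.419%.
On $40,000,000: 0.04419 × $40,000,000 = $1,767,600.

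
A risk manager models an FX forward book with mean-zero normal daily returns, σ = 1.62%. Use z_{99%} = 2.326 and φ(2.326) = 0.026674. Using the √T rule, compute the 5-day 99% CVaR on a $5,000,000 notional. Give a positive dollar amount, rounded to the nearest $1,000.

$483,000

σ_{5d} = 1.62% × √5 = 3.622%.
ES multiplier = φ(z)/(1−α) = 0.026674/0.01 = 2.667.
ES = 3.622% × 2.667 = 9.660%; on $5,000,000: $483,000.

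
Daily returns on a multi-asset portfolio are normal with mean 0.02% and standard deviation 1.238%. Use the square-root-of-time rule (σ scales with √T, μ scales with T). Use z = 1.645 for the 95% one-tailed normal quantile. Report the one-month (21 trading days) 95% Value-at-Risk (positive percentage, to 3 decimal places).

σ_{21d} = 1.238% × √21 = 5.673%; μ_{21d} = 21 × 0.02% = 0.420%.
VaR = −(0.420%) + 1.645 × 5.673% = 8.912%.

8.912%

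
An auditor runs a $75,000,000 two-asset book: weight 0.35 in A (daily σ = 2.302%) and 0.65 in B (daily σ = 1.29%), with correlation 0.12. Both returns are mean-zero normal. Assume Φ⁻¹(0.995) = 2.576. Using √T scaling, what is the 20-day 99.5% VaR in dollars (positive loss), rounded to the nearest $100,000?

$10,600,000

σ_p = √(0.35²·2.302² + 0.65²·1.29² + 2·0.12·0.35·0.65·2.302·1.29) = 1.231%.
σ_{20d} = 1.231% × √20 = 5.505%.
VaR = 2.576 × 5.505% = 14.181%; on $75,000,000 that is $10,635,750.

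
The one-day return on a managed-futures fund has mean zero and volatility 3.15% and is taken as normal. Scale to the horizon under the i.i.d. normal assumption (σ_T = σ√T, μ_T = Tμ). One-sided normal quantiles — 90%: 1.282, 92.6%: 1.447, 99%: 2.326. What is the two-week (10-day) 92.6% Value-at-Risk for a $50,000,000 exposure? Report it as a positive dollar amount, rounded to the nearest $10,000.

$7,210,000

σ_{10d} = 3.15% × √10 = 9.961%.
VaR = 1.447 × 9.961% = 14.414%.
On $50,000,000: 0.14414 × $50,000,000 = $7,207,000.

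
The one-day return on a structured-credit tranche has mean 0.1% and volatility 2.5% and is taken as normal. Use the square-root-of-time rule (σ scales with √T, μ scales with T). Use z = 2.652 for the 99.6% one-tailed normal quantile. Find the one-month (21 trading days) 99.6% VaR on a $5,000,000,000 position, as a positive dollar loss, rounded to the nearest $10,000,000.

$1,410,000,000

σ_{21d} = 2.5% × √21 = 11.456%; μ_{21d} = 21 × 0.1% = 2.100%.
VaR = −(2.100%) + 2.652 × 11.456% = 28.281%.
On $5,000,000,000: 0.28281 × $5,000,000,000 = $1,414,050,000.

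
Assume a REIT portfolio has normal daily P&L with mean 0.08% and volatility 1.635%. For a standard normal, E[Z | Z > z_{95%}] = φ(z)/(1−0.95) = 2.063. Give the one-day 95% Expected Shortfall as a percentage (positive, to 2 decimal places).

ES = −(0.08%) + 1.635% × 2.063 = 3.293%.

3.29%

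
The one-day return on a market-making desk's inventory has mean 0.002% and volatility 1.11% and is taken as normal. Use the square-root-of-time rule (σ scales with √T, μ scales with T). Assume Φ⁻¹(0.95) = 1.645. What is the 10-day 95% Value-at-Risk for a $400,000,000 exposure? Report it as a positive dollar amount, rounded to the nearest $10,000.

$23,020,000

σ_{10d} = 1.11% × √10 = 3.510%; μ_{10d} = 10 × 0.002% = 0.020%.
VaR = −(0.020%) + 1.645 × 3.510% = 5.754%.
On $400,000,000: 0.05754 × $400,000,000 = $23,016,000.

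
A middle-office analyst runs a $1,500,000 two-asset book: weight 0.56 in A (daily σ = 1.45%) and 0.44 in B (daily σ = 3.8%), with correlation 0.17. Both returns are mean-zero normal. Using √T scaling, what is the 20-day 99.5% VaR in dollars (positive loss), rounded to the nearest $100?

$342,000

σ_p = √(0.56²·1.45² + 0.44²·3.8² + 2·0.17·0.56·0.44·1.45·3.8) = 1.979%.
σ_{20d} = 1.979% × √20 = 8.850%.
z(99.5%) = 2.576.
VaR = 2.576 × 8.850% = 22.798%; on $1,500,000 that is $341,970.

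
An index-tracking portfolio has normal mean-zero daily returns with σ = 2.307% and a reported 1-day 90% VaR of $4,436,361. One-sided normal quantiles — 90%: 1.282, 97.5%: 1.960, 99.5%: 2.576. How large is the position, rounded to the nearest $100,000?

VaR as a fraction of value: z·σ = 1.282 × 2.307% = 2.95757%.
Position = $4,436,361 / 0.0295757 = $150,000,000.

$150,000,000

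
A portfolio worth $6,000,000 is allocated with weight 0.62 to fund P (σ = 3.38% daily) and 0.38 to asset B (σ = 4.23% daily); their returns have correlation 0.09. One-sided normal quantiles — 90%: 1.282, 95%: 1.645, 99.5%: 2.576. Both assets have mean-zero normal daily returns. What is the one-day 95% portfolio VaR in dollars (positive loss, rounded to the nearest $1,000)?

σ_p² = 0.62²·3.38² + 0.38²·4.23² + 2·0.09·0.62·0.38·3.38·4.23 = 7.5816 (%²).
σ_p = √7.5816 = 2.753%.
VaR = 1.645 × 2.753% = 4.529%; on $6,000,000 that is $271,740.

$272,000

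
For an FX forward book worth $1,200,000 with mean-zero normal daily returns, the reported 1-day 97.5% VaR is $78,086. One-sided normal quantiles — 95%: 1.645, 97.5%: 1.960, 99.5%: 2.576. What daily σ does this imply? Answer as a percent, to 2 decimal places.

VaR as a fraction: $78,086 / $1,200,000 = 6.507%.
σ = VaR / z = 6.507% / 1.960 = 3.320%.

3.32%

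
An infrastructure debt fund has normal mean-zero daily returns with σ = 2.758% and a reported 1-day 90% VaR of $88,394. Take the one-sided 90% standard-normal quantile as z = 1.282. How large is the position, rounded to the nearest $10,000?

VaR as a fraction of value: z·σ = 1.282 × 2.758% = 3.53576%.
Position = $88,394 / 0.0353576 = $2,500,003.

$2,500,000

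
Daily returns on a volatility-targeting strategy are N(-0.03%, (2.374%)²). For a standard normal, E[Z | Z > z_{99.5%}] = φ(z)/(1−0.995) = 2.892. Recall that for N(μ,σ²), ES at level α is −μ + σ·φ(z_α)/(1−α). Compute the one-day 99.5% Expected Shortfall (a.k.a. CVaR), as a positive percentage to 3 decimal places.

6.896%

ES = −(-0.03%) + 2.374% × 2.892 = 6.896%.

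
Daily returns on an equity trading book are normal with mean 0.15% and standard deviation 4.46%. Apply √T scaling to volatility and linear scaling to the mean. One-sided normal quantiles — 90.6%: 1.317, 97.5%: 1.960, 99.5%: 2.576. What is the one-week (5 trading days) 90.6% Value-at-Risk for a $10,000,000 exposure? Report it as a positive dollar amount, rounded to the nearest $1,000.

σ_{5d} = 4.46% × √5 = 9.973%; μ_{5d} = 5 × 0.15% = 0.750%.
VaR = −(0.750%) + 1.317 × 9.973% = 12.384%.
On $10,000,000: 0.12384 × $10,000,000 = $1,238,400.

$1,238,000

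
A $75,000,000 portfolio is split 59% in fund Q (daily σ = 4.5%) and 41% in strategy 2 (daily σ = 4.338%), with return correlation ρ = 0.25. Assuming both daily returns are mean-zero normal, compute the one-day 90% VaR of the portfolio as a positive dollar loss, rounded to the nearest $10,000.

σ_p² = 0.59²·4.5² + 0.41²·4.338² + 2·0.25·0.59·0.41·4.5·4.338 = 12.5734 (%²).
σ_p = √12.5734 = 3.546%.
At 90%, z = 1.282.
VaR = 1.282 × 3.546% = 4.546%; on $75,000,000 that is $3,409,500.

$3,410,000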